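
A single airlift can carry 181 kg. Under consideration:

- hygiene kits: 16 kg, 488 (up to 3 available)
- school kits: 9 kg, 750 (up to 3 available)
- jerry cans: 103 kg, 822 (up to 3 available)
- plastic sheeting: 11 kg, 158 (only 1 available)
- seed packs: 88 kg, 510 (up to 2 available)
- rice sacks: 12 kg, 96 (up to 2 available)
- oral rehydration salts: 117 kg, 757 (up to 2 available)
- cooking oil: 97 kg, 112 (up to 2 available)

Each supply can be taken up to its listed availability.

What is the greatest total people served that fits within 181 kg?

4536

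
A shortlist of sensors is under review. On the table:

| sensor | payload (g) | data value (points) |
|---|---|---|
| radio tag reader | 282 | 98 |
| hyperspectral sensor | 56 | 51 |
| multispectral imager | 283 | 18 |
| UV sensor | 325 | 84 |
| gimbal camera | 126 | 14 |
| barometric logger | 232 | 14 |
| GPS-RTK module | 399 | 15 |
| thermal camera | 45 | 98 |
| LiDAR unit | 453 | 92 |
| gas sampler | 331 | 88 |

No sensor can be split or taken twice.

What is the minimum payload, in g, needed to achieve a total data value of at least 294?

708

Need the lightest bundle worth ≥ 294.
Taking radio tag reader + hyperspectral sensor + UV sensor + thermal camera gives 331 (≥ 294) for 708 g.
Any bundle with less than 708 g falls short of 294.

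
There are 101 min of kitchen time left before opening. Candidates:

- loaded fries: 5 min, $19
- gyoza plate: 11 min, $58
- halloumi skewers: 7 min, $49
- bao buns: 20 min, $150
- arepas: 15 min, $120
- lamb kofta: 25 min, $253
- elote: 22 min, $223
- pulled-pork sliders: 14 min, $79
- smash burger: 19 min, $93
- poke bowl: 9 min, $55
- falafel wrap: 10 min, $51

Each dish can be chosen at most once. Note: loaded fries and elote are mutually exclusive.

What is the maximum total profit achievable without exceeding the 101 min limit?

Greedy by ratio would take halloumi skewers + bao buns + arepas + lamb kofta + elote + poke bowl: 98 min used, total 850.
Replace poke bowl with gyoza plate: the trade gains 3 net, giving 853 at 100 min.

853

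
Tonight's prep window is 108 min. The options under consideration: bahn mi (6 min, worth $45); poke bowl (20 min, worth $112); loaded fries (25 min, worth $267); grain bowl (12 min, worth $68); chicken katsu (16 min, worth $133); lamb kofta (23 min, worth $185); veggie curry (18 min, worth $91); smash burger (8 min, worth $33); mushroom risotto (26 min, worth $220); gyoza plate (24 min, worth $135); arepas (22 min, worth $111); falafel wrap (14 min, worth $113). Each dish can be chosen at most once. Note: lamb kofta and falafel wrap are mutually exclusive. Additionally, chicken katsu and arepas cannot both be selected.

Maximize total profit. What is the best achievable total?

Density check — loaded fries 10.68, mushroom risotto 8.46, chicken katsu 8.31 are the best per min.
Taking bahn mi + loaded fries + grain bowl + chicken katsu + lamb kofta + mushroom risotto: 108 min used, 918 in profit.
An exhaustive check of the 4096 subsets confirms 918.

918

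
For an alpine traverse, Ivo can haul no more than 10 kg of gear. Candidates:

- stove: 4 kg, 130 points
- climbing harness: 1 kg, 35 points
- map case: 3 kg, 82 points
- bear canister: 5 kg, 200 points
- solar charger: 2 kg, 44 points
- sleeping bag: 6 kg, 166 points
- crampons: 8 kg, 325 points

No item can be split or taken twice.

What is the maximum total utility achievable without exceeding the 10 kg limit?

369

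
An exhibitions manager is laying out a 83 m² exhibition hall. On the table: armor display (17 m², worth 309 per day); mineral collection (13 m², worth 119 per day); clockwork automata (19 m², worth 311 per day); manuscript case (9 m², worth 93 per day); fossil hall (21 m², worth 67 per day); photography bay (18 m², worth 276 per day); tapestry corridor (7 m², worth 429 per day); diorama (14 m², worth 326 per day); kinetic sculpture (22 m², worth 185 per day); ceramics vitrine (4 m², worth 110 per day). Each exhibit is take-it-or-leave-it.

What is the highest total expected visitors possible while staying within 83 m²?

1761

Armor display + clockwork automata + photography bay + tapestry corridor + diorama + ceramics vitrine uses 79 of the 83 m² and totals 1761.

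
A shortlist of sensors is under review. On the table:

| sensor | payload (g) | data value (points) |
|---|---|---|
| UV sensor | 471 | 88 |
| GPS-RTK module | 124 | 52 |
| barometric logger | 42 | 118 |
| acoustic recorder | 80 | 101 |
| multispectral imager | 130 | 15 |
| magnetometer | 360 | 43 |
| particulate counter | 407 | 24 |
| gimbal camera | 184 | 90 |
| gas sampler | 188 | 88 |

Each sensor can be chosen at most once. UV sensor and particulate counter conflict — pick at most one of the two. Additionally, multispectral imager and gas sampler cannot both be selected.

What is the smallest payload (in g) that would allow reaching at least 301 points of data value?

306

Look for the lowest-payload combination reaching 301.
Taking barometric logger + acoustic recorder + gimbal camera gives 309 (≥ 301) for 306 g.
Below 306 g the best achievable stays under 301.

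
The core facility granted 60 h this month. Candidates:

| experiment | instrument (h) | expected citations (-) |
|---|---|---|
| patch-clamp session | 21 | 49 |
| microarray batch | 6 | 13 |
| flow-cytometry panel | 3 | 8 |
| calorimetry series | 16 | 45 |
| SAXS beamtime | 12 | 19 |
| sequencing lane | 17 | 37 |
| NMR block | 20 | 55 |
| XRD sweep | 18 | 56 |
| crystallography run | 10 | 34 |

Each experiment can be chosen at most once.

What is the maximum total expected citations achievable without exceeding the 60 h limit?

169

Taking the top-ratio experiments first gives microarray batch + flow-cytometry panel + calorimetry series + XRD sweep + crystallography run for 156 (53 h).
Dropping flow-cytometry panel and crystallography run frees 13 h; slotting in NMR block (20 h) lifts the total to 169 at 60 h.
No other feasible combination exceeds 169.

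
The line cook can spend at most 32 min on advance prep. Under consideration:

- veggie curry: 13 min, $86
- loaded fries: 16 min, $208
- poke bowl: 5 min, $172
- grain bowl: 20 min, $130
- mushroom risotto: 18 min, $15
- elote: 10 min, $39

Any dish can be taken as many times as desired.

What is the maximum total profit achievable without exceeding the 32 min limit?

1032

By profit per min: poke bowl 34.40, loaded fries 13.00, veggie curry 6.62 lead.
Best packing: 6×poke bowl — 30 min, 1032 total.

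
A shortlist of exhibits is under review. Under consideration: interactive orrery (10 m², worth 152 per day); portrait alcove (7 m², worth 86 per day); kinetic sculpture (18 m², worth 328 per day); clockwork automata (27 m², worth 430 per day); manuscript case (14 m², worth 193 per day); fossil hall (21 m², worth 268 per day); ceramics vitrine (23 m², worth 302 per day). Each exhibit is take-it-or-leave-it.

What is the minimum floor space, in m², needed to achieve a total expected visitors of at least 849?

Need the lightest bundle worth ≥ 849.
Taking interactive orrery + kinetic sculpture + clockwork automata gives 910 (≥ 849) for 55 m².
Below 55 m² the best achievable stays under 849.

55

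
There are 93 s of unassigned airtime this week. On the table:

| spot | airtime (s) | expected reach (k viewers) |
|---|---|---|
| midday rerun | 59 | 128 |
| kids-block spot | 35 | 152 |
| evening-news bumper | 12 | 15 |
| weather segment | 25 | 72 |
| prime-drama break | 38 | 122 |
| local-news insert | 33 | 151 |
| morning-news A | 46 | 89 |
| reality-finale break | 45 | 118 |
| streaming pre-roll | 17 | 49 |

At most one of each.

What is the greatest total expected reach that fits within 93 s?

375

Greedy by ratio would take kids-block spot + local-news insert + streaming pre-roll: 85 s used, total 352.
The 17 s tied up in streaming pre-roll is better spent on weather segment — total rises to 375 (93 s).
The closest alternative, kids-block spot + local-news insert + streaming pre-roll, reaches only 352.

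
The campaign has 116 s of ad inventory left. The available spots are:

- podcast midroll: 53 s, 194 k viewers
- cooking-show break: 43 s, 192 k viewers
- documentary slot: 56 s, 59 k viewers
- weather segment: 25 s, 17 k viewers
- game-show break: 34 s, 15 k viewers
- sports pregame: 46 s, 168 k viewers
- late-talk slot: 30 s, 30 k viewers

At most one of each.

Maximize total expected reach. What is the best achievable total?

386

Taking podcast midroll + cooking-show break: 96 s used, 386 in expected reach.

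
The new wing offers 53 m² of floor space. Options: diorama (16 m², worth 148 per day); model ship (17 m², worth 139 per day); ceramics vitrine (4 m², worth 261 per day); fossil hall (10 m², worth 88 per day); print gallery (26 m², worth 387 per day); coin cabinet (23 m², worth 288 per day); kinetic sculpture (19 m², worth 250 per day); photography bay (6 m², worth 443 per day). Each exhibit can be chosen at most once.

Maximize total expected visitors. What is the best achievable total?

1242

A density-first pass picks diorama + ceramics vitrine + print gallery + photography bay — 1239 at 52 m².
The 42 m² tied up in diorama and print gallery is better spent on coin cabinet + kinetic sculpture — total rises to 1242 (52 m²).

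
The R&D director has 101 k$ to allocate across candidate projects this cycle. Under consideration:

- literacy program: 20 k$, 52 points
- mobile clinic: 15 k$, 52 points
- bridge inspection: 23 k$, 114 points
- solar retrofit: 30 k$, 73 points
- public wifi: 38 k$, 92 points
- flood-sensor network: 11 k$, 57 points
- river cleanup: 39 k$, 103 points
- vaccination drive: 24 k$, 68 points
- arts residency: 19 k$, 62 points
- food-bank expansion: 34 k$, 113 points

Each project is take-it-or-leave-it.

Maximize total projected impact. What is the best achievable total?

358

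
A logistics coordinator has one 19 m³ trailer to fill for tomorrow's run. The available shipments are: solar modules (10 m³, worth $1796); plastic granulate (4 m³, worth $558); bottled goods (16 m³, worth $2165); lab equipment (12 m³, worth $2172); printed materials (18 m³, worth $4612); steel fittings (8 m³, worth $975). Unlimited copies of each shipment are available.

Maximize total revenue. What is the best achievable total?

Ranking by ratio (revenue/m³): printed materials 256.22, lab equipment 181.00, solar modules 179.60.
Printed materials uses 18 of the 19 m³ and totals 4612.

4612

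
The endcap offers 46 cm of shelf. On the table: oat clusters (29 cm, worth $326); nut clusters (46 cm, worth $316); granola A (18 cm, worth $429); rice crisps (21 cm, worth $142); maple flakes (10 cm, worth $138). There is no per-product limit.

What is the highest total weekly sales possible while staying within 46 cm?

996

2×granola A + maple flakes uses 46 of the 46 cm and totals 996.
Every other selection either busts 46 cm or fails to beat 996.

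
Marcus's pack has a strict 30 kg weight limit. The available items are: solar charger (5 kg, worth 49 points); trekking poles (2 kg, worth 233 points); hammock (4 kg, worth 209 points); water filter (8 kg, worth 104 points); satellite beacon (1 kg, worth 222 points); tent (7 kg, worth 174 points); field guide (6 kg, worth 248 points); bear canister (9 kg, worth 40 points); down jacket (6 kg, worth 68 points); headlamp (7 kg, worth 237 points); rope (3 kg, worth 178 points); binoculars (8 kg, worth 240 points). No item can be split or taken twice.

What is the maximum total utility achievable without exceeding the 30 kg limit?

Best packing: trekking poles + hammock + satellite beacon + tent + field guide + headlamp + rope — 30 kg, 1501 total.

1501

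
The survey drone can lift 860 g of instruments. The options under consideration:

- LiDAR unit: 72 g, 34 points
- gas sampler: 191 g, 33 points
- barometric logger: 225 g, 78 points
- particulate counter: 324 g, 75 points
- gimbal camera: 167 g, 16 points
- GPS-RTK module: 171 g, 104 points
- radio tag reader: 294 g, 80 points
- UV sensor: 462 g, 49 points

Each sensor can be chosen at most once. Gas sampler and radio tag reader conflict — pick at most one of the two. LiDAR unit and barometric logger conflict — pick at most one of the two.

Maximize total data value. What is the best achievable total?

278

Barometric logger + gimbal camera + GPS-RTK module + radio tag reader uses 857 of the 860 g and totals 278.
Nothing else feasible within 860 g beats 278.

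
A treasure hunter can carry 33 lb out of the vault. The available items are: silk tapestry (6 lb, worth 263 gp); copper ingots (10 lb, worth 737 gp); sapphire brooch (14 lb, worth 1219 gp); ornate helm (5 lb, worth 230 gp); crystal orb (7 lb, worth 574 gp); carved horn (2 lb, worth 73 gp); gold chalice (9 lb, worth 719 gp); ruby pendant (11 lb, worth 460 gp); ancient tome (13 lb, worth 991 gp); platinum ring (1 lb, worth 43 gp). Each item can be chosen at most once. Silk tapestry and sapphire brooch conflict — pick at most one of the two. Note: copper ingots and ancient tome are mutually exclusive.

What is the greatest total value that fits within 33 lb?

2675

Density check — sapphire brooch 87.07, crystal orb 82.00, gold chalice 79.89 are the best per lb.
A density-first pass picks sapphire brooch + crystal orb + carved horn + gold chalice + platinum ring — 2628 at 33 lb.
Replace crystal orb and carved horn and platinum ring with copper ingots: the trade gains 47 net, giving 2675 at 33 lb.
The closest alternative, sapphire brooch + crystal orb + carved horn + gold chalice + platinum ring, reaches only 2628.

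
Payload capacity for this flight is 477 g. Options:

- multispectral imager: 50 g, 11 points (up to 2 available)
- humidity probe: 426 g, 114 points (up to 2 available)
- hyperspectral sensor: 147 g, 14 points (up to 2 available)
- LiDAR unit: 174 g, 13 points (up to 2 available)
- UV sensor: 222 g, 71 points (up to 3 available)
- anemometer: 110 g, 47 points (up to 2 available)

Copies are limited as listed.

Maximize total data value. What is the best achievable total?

165

Taking UV sensor + 2×anemometer: 442 g used, 165 in data value.
That's the maximum — no swap from here does better than 165.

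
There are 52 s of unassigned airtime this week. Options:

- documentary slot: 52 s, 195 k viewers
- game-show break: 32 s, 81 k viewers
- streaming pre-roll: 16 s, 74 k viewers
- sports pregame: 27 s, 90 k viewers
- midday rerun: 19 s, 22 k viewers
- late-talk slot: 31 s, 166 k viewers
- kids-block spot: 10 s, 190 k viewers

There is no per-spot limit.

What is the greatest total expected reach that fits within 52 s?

5×kids-block spot uses 50 of the 52 s and totals 950.
Every other selection either busts 52 s or fails to beat 950.

950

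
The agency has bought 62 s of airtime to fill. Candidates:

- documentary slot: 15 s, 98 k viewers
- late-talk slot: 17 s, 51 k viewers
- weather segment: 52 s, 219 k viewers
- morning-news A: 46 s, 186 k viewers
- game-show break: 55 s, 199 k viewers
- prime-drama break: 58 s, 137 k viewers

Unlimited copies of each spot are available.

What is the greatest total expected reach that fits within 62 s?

392

By expected reach per s: documentary slot 6.53, weather segment 4.21, morning-news A 4.04 lead.
Best packing: 4×documentary slot — 60 s, 392 total.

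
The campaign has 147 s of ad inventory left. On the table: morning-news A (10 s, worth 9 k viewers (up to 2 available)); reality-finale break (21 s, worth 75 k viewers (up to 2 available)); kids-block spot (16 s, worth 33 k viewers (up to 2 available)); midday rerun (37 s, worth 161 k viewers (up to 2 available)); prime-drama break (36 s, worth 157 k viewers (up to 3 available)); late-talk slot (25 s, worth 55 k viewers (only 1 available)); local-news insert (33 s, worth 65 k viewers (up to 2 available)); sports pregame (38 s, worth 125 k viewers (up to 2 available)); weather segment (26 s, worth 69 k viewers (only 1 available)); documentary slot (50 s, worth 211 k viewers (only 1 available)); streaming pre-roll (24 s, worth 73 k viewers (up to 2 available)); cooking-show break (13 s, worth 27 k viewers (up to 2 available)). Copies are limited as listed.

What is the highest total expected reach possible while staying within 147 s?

636

Filling by ratio: midday rerun + 3×prime-drama break for 632, with 2 s left unused.
The 36 s tied up in prime-drama break is better spent on midday rerun — total rises to 636 (146 s).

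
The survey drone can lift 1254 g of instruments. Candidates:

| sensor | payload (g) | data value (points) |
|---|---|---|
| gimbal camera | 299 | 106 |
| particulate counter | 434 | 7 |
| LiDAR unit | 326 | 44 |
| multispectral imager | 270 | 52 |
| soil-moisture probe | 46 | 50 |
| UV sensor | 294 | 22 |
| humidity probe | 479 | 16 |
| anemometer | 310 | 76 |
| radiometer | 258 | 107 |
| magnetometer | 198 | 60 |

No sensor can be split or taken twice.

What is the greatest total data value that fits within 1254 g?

Taking gimbal camera + soil-moisture probe + anemometer + radiometer + magnetometer: 1111 g used, 399 in data value.
Next best is gimbal camera + multispectral imager + soil-moisture probe + anemometer + radiometer at 391 (1183 g) — short by 8.

399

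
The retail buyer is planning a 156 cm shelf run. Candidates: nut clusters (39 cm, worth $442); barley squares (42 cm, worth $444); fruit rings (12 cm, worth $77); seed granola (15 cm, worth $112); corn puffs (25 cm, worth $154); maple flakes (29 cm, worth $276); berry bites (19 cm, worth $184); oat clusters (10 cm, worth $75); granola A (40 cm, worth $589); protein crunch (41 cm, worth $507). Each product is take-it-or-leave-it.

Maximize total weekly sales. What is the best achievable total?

Ranking by ratio (weekly sales/cm): granola A 14.72, protein crunch 12.37, nut clusters 11.33.
Filling by ratio: nut clusters + berry bites + oat clusters + granola A + protein crunch for 1797, with 7 cm left unused.
The 10 cm tied up in oat clusters is better spent on seed granola — total rises to 1834 (154 cm).
Every other selection either busts 156 cm or fails to beat 1834.

1834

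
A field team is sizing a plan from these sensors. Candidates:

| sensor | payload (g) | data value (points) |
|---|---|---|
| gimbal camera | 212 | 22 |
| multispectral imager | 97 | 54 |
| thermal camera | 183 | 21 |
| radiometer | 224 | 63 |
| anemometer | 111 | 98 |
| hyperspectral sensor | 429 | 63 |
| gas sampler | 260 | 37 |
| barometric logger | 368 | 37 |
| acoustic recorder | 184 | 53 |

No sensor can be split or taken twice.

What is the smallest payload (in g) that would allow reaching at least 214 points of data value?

432

Minimise g subject to total data value ≥ 214.
multispectral imager + radiometer + anemometer: 215 data value at 432 g.
No combination under 432 g hits 214.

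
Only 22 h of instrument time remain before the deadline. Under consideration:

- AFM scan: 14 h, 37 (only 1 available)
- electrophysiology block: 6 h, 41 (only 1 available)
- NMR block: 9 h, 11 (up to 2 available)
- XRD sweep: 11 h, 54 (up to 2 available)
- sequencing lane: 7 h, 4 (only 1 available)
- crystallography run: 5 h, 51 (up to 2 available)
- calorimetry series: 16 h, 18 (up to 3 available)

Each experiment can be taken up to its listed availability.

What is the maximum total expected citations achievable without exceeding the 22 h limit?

156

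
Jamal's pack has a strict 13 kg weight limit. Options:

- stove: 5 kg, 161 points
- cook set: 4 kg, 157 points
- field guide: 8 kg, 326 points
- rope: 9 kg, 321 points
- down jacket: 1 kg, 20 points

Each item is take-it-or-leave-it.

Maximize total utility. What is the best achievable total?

The ratio ordering already packs tightly: cook set + field guide + down jacket, 13 kg, 503.
Next best is stove + field guide at 487 (13 kg) — short by 16.

503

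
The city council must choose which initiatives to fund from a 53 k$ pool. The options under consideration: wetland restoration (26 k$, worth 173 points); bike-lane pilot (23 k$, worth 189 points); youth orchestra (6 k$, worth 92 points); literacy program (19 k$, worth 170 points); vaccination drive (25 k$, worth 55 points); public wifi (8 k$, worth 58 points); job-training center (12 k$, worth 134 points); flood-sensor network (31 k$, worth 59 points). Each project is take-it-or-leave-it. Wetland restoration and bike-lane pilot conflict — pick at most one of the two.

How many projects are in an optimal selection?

The maximum projected impact within 53 k$ is 473.
One optimal bundle: bike-lane pilot + youth orchestra + public wifi + job-training center (49 k$).
Any selection reaching 473 contains exactly 4 projects.

4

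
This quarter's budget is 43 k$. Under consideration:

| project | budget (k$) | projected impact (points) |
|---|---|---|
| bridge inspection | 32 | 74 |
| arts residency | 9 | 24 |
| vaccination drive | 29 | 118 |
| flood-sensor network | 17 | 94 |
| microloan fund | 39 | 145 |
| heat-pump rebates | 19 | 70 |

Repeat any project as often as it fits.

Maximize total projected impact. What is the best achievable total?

212

Taking arts residency + 2×flood-sensor network: 43 k$ used, 212 in projected impact.
Nothing else within 43 k$ beats 212.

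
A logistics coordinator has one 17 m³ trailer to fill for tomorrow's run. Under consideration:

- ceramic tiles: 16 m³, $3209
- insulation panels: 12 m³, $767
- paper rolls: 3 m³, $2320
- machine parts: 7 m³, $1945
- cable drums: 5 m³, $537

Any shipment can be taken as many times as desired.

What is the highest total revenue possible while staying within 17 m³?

11600

Density check — paper rolls 773.33, machine parts 277.86, ceramic tiles 200.56, cable drums 107.40 are the best per m³.
The ratio ordering already packs tightly: 5×paper rolls, 15 m³, 11600.
Every other selection either busts 17 m³ or fails to beat 11600.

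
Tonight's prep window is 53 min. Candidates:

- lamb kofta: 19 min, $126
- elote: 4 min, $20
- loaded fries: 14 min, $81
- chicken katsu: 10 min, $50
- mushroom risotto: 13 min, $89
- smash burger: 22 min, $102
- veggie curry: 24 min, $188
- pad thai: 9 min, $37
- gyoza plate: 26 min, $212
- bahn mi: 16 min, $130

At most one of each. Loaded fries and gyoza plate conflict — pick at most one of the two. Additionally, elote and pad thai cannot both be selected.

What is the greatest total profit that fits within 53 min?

407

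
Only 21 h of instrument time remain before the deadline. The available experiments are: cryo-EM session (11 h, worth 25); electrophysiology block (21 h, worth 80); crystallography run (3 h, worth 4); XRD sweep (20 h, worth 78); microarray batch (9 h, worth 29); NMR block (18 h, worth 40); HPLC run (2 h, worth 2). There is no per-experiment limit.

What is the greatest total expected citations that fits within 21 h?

A density-first pass picks XRD sweep — 78 at 20 h.
The 20 h tied up in XRD sweep is better spent on electrophysiology block — total rises to 80 (21 h).
That's the maximum — no swap from here does better than 80.

80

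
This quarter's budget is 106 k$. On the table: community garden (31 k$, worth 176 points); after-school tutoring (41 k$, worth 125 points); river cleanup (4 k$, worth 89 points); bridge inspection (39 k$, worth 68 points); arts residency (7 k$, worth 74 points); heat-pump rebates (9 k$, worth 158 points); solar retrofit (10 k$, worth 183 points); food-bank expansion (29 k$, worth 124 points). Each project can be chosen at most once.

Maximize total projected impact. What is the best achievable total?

Filling by ratio: community garden + river cleanup + arts residency + heat-pump rebates + solar retrofit + food-bank expansion for 804, with 16 k$ left unused.
The 29 k$ tied up in food-bank expansion is better spent on after-school tutoring — total rises to 805 (102 k$).
Nothing else within 106 k$ beats 805.

805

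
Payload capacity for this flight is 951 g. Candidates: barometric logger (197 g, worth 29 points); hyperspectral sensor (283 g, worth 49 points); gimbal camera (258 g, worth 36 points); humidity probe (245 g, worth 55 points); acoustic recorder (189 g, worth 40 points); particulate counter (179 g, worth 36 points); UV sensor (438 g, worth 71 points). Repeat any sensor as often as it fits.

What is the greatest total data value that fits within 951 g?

205

Density check — humidity probe 0.22, acoustic recorder 0.21, particulate counter 0.20 are the best per g.
3×humidity probe + acoustic recorder uses 924 of the 951 g and totals 205.
Every other selection either busts 951 g or fails to beat 205.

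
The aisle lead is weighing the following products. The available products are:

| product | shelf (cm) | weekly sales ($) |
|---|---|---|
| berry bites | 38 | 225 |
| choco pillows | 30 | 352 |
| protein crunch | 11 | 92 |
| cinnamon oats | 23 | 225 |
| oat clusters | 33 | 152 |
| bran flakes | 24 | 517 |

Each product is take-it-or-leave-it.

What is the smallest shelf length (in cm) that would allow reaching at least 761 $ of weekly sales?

Minimise cm subject to total weekly sales ≥ 761.
choco pillows + bran flakes: 869 weekly sales at 54 cm.
No combination under 54 cm hits 761.

54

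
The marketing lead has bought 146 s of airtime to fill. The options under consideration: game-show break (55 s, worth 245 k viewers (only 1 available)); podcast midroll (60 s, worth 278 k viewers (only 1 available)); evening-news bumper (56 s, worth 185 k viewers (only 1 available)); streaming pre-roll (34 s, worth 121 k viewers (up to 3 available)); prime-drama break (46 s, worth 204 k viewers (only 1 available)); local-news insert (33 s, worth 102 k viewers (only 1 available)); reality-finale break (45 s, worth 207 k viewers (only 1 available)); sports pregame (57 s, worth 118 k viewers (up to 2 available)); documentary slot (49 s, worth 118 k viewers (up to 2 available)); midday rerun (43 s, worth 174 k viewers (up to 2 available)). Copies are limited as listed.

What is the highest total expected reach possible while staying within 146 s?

656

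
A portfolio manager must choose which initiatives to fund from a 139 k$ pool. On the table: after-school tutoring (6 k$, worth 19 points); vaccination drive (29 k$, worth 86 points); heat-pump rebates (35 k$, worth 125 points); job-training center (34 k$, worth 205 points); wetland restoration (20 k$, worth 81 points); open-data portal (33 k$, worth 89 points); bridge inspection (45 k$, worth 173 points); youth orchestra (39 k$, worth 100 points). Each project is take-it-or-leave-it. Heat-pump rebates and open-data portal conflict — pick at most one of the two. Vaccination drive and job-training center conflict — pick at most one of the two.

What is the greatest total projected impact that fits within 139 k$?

The ratio ordering already packs tightly: heat-pump rebates + job-training center + wetland restoration + bridge inspection, 134 k$, 584.
No other feasible combination exceeds 584.

584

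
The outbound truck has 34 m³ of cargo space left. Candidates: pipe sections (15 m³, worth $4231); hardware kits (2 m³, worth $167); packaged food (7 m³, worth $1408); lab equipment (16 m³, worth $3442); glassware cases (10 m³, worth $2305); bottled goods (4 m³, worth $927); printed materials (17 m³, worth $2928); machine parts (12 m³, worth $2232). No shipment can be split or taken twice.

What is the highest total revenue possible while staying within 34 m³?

8111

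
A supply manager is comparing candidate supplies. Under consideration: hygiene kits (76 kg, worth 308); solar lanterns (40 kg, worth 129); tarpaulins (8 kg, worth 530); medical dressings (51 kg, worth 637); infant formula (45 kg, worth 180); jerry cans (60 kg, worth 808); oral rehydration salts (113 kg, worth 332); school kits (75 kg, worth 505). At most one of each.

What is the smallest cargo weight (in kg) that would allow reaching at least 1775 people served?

Look for the lowest-cargo combination reaching 1775.
tarpaulins + medical dressings + jerry cans reaches 1975 using 119 kg.
Any bundle with less than 119 kg falls short of 1775.

119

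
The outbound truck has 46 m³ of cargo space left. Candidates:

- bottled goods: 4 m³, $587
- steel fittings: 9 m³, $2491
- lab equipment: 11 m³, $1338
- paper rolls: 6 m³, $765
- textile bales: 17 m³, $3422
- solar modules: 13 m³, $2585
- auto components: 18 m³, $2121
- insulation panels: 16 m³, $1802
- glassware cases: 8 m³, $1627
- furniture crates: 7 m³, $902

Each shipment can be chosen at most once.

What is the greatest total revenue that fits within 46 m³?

9400

Taking the top-ratio shipments first gives bottled goods + steel fittings + textile bales + glassware cases + furniture crates for 9029 (45 m³).
The 12 m³ tied up in bottled goods and glassware cases is better spent on solar modules — total rises to 9400 (46 m³).
Every other selection either busts 46 m³ or fails to beat 9400.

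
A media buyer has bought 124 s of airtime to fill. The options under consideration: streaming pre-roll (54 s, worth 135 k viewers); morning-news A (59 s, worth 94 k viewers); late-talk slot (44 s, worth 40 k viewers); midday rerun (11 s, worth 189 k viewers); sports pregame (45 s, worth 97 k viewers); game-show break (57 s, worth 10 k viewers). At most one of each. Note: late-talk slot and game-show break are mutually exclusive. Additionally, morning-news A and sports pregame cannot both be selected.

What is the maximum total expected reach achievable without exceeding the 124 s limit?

421

Best packing: streaming pre-roll + midday rerun + sports pregame — 110 s, 421 total.
Every other selection either busts 124 s or breaks a pairing rule or fails to beat 421.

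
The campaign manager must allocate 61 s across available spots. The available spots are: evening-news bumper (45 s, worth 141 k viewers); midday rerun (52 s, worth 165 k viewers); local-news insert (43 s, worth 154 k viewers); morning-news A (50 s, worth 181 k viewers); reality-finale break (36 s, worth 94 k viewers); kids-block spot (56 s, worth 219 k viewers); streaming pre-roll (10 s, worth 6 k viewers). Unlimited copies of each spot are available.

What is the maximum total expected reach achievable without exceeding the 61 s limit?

219

Ranking by ratio (expected reach/s): kids-block spot 3.91, morning-news A 3.62, local-news insert 3.58, midday rerun 3.17.
The ratio ordering already packs tightly: kids-block spot, 56 s, 219.
Every other selection either busts 61 s or fails to beat 219.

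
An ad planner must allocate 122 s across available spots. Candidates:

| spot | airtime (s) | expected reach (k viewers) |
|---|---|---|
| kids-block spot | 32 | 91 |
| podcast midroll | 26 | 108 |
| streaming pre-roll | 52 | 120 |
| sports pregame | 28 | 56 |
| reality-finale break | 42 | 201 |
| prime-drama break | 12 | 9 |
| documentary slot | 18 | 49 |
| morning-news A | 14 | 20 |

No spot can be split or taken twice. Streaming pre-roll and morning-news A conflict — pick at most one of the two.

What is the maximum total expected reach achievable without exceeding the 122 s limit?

449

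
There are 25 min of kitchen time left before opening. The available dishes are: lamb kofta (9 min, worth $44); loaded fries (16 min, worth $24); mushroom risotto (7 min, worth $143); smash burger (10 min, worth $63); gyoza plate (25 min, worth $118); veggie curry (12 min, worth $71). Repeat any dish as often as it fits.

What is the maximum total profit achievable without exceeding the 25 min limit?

429

Best packing: 3×mushroom risotto — 21 min, 429 total.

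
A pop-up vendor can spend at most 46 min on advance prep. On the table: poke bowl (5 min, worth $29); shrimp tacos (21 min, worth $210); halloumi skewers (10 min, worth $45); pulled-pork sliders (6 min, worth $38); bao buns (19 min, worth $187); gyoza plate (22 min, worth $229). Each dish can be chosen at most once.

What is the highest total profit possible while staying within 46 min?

Density check — gyoza plate 10.41, shrimp tacos 10.00, bao buns 9.84, pulled-pork sliders 6.33 are the best per min.
A density-first pass picks shrimp tacos + gyoza plate — 439 at 43 min.
Dropping shrimp tacos frees 21 min; slotting in poke bowl + bao buns (24 min) lifts the total to 445 at 46 min.
Next best is shrimp tacos + gyoza plate at 439 (43 min) — short by 6.

445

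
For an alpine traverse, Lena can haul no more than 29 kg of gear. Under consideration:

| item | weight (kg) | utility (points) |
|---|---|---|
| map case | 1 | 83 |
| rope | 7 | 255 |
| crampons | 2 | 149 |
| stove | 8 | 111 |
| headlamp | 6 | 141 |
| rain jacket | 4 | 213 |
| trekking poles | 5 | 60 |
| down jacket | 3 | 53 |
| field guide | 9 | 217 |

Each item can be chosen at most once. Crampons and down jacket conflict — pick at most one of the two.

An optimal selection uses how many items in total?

6

Optimal total is 1058.
One optimal bundle: map case + rope + crampons + headlamp + rain jacket + field guide (29 kg).
Any selection reaching 1058 contains exactly 6 items.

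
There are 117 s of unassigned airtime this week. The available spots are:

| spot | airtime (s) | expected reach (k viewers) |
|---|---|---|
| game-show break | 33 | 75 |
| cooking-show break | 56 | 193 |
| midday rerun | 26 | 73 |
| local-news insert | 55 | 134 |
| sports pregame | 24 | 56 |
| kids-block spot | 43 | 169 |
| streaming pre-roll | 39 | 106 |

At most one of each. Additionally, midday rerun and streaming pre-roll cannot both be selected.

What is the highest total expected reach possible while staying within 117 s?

Density check — kids-block spot 3.93, cooking-show break 3.45, midday rerun 2.81 are the best per s.
Taking cooking-show break + kids-block spot: 99 s used, 362 in expected reach.

362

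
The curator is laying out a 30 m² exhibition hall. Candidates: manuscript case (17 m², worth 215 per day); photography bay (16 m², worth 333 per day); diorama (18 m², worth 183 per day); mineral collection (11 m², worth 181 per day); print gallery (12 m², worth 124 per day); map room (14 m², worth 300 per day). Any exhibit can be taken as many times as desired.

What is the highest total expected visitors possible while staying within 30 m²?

Ranking by ratio (expected visitors/m²): map room 21.43, photography bay 20.81, mineral collection 16.45, manuscript case 12.65.
A density-first pass picks 2×map room — 600 at 28 m².
The 14 m² tied up in map room is better spent on photography bay — total rises to 633 (30 m²).
Nothing else within 30 m² beats 633.

633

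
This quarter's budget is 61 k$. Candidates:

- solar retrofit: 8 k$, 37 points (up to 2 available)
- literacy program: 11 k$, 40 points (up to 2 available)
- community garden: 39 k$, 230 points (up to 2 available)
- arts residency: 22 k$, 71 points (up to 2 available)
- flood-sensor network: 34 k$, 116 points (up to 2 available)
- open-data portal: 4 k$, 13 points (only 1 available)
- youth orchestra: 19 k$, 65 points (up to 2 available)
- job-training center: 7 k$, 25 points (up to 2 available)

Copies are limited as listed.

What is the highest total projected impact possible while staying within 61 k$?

Solar retrofit + community garden + 2×job-training center uses 61 of the 61 k$ and totals 317.
Every other selection either busts 61 k$ or exceeds an availability limit or fails to beat 317.

317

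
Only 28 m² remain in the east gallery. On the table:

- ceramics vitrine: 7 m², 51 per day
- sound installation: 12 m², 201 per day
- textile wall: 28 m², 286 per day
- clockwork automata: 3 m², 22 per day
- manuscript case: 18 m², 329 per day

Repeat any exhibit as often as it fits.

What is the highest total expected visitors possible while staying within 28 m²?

424

The ratio heuristic lands on 3×clockwork automata + manuscript case (395) but leaves 1 m² idle.
The 24 m² tied up in 2×clockwork automata and manuscript case is better spent on 2×sound installation — total rises to 424 (27 m²).
The spare 1 m² is too small for any remaining exhibit, and no exchange beats 424.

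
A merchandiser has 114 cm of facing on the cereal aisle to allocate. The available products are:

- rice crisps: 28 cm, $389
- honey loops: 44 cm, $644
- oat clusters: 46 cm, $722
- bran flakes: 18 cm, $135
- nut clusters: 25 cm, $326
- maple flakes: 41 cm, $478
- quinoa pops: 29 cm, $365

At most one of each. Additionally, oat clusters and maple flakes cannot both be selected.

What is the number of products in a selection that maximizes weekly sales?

3

Best achievable weekly sales is 1511.
One optimal bundle: rice crisps + honey loops + maple flakes (113 cm).
All optima have 3 products.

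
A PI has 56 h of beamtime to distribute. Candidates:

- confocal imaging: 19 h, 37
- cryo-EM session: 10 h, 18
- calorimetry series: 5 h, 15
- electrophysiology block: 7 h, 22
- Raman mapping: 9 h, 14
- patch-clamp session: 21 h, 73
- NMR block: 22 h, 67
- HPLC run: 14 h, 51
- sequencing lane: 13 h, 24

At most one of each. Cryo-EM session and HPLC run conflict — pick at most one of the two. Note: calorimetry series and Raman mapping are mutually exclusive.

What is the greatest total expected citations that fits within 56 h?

177

Taking calorimetry series + electrophysiology block + patch-clamp session + NMR block: 55 h used, 177 in expected citations.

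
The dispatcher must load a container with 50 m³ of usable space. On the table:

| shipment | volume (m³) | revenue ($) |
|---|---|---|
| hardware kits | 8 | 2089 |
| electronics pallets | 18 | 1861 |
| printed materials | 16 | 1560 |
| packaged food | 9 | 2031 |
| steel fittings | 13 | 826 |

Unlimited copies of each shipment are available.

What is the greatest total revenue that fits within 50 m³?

12534

Best packing: 6×hardware kits — 48 m³, 12534 total.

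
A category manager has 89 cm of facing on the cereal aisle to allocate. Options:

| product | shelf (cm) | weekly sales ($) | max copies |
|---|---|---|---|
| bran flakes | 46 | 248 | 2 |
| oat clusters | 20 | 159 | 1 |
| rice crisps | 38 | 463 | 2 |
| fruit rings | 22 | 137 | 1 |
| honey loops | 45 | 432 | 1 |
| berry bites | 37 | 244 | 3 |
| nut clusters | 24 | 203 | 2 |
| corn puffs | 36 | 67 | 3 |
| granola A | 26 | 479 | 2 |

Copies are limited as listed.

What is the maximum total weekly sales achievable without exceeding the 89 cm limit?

Ranking by ratio (weekly sales/cm): granola A 18.42, rice crisps 12.18, honey loops 9.60, nut clusters 8.46.
Filling by ratio: nut clusters + 2×granola A for 1161, with 13 cm left unused.
The 24 cm tied up in nut clusters is better spent on berry bites — total rises to 1202 (89 cm).
Nothing else within 89 cm beats 1202.

1202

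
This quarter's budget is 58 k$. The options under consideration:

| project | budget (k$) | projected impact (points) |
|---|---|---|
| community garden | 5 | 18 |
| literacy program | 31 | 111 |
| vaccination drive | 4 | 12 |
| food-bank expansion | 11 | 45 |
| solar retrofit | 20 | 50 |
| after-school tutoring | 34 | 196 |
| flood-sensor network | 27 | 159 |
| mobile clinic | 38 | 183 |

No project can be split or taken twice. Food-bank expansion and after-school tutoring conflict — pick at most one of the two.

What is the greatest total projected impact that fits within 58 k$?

Taking the top-ratio projects first gives community garden + vaccination drive + food-bank expansion + flood-sensor network for 234 (47 k$).
Replace community garden and vaccination drive and food-bank expansion with literacy program: the trade gains 36 net, giving 270 at 58 k$.
No other feasible combination exceeds 270.

270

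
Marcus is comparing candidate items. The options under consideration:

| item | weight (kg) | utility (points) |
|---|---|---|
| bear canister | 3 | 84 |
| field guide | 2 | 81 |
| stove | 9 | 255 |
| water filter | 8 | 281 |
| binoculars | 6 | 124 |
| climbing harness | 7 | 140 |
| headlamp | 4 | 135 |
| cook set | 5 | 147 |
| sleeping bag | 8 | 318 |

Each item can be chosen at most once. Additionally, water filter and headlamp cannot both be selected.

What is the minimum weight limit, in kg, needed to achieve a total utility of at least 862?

26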